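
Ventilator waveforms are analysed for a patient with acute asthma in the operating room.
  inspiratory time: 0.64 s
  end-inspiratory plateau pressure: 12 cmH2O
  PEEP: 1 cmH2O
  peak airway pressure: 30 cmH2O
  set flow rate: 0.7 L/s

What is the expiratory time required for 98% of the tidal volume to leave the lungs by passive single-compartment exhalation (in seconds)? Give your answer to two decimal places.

4.10

Vt = flow × Ti = 0.7 L/s × 0.64 s × 1000 mL/L = 448.0 mL.
R = (PIP − Pplat)/V̇ = (30 − 12) / 0.7 = 18.0/0.7 = 25.714 cmH2O·s/L.
C = Vt/(Pplat − PEEP) = 448.0 / (12 − 1) = 448.0/11.0 = 40.727 mL/cmH2O.
τ = R × C = 25.714 × 0.04073 L/cmH2O = 1.047 s.
t = −τ·ln(1 − 0.98) = −1.047·ln(0.02) = 4.096 s.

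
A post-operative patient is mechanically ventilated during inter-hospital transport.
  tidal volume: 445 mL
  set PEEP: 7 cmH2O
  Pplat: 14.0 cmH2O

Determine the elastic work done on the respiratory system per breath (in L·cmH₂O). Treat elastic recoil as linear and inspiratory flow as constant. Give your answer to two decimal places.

1.56

Elastic work ≈ ½ × (Pplat − PEEP) × Vt = 0.5 × (14.0 − 7) × 0.445 L = 0.5 × 7.0 × 0.445 = 1.558 L·cmH2O.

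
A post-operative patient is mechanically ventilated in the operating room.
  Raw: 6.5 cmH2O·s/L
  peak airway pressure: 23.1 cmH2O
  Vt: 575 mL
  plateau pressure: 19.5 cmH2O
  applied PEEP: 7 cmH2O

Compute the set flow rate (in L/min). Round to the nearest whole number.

33

flow = (PIP − Pplat) / Raw = (23.1 − 19.5) / 6.5 = 0.5538 L/s × 60 = 33.228 L/min.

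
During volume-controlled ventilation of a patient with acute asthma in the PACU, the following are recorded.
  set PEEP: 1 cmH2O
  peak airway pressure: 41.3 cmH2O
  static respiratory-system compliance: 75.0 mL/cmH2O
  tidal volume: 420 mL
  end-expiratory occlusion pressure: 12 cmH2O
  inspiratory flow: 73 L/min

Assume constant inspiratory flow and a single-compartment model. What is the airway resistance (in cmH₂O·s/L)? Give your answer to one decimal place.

19.5

Flow: 73 L/min ÷ 60 = 1.2167 L/s.
Total PEEP = 12 cmH2O (set 1 + intrinsic 11); this is the baseline alveolar pressure.
Equation of motion (constant flow): PIP = Vt/C + R·V̇ + PEEP.
R·V̇ = PIP − Vt/C − PEEP = 41.3 − 420/75.0 − 12 = 41.3 − 5.6 − 12 = 23.7 cmH2O.
R = 23.7 / 1.2167 = 19.479 cmH2O·s/L.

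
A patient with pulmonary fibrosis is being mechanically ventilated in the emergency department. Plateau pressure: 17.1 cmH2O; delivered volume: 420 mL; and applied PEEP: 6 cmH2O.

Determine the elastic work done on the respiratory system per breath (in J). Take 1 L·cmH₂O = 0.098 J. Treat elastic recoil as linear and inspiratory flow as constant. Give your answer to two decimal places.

Elastic work ≈ ½ × (Pplat − PEEP) × Vt = 0.5 × (17.1 − 6) × 0.420 L = 0.5 × 11.1 × 0.420 = 2.331 L·cmH2O.
× 0.098 J/(L·cmH2O) → 0.2284 J.

0.23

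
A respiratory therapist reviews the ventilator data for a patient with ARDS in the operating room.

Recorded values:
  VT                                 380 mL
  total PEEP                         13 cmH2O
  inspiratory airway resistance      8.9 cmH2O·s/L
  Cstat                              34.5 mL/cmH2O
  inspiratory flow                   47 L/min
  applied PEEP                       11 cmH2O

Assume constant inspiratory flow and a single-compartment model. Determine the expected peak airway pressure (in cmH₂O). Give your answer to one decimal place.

31.0

Flow: 47 L/min ÷ 60 = 0.7833 L/s.
Total PEEP = 13 cmH2O (set 11 + intrinsic 2); this is the baseline alveolar pressure.
Equation of motion (constant flow): PIP = Vt/C + R·V̇ + PEEP.
PIP = 380/34.5 + 8.9×0.7833 + 13 = 11.014 + 6.971 + 13 = 30.985 cmH2O.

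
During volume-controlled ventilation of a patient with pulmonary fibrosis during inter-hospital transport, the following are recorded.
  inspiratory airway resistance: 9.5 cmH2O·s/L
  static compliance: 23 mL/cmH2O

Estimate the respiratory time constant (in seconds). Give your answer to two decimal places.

0.22

τ = R × C = 9.5 × 23 mL/cmH2O = 9.5 × 0.023 L/cmH2O = 0.2185 s.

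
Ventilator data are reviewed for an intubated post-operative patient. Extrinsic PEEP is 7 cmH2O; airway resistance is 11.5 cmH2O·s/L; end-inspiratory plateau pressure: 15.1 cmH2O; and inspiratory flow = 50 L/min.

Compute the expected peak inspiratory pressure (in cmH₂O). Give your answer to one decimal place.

24.7

Flow: 50 L/min ÷ 60 = 0.8333 L/s.
PIP = Pplat + Raw × flow = 15.1 + 11.5 × 0.8333 = 15.1 + 9.583 = 24.683 cmH2O.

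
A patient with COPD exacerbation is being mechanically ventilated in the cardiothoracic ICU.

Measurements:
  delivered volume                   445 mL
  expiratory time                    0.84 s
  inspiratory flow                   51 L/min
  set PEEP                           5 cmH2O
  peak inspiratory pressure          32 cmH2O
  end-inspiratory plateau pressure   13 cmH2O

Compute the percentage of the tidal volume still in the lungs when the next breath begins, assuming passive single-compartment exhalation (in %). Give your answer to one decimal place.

50.9

Flow: 51 L/min ÷ 60 = 0.85 L/s.
R = (PIP − Pplat)/V̇ = (32 − 13) / 0.85 = 19.0/0.85 = 22.353 cmH2O·s/L.
C = Vt/(Pplat − PEEP) = 445.0 / (13 − 5) = 445.0/8.0 = 55.625 mL/cmH2O.
τ = R × C = 22.353 × 0.05563 L/cmH2O = 1.243 s.
Fraction remaining at end-expiration = e^(−Te/τ) = e^(−0.84/1.243) = 0.5088 → 50.88%.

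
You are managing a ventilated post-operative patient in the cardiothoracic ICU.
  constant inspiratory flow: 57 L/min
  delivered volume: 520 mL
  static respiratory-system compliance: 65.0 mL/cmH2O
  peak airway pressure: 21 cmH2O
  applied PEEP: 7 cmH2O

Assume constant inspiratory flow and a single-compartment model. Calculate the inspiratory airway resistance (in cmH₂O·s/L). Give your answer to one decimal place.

Flow: 57 L/min ÷ 60 = 0.95 L/s.
Equation of motion (constant flow): PIP = Vt/C + R·V̇ + PEEP.
R·V̇ = PIP − Vt/C − PEEP = 21 − 520/65.0 − 7 = 21 − 8.0 − 7 = 6.0 cmH2O.
R = 6.0 / 0.95 = 6.316 cmH2O·s/L.

6.3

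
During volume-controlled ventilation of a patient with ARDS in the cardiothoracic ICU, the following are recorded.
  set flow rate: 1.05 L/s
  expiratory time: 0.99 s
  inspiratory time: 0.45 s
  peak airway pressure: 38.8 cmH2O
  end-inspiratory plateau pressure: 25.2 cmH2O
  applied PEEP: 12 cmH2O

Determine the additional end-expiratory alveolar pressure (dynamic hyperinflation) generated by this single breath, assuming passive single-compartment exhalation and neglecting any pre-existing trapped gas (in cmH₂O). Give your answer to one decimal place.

1.6

Vt = flow × Ti = 1.05 L/s × 0.45 s × 1000 mL/L = 472.5 mL.
R = (PIP − Pplat)/V̇ = (38.8 − 25.2) / 1.05 = 13.6/1.05 = 12.952 cmH2O·s/L.
C = Vt/(Pplat − PEEP) = 472.5 / (25.2 − 12) = 472.5/13.2 = 35.795 mL/cmH2O.
τ = R × C = 12.952 × 0.0358 L/cmH2O = 0.4637 s.
Fraction remaining = e^(−Te/τ) = e^(−0.99/0.4637) = 0.1182; trapped volume = 472.5 × 0.1182 = 55.85 mL.
Additional alveolar pressure from trapping ≈ V_trapped / C = 55.85 / 35.795 = 1.56 cmH2O.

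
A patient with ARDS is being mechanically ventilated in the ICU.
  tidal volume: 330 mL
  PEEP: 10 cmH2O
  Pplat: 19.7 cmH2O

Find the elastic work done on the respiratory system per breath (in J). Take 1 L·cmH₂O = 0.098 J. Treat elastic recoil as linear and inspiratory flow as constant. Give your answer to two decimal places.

0.16

Elastic work ≈ ½ × (Pplat − PEEP) × Vt = 0.5 × (19.7 − 10) × 0.330 L = 0.5 × 9.7 × 0.330 = 1.601 L·cmH2O.
× 0.098 J/(L·cmH2O) → 0.1569 J.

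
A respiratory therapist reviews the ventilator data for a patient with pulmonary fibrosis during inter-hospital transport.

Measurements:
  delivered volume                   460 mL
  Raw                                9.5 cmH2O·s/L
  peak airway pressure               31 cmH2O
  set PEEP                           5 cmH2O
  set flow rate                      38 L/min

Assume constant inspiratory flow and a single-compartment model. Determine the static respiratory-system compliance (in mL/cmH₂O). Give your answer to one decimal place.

Flow: 38 L/min ÷ 60 = 0.6333 L/s.
Equation of motion (constant flow): PIP = Vt/C + R·V̇ + PEEP.
Vt/C = PIP − R·V̇ − PEEP = 31 − 9.5×0.6333 − 5 = 31 − 6.016 − 5 = 19.984 cmH2O.
C = Vt / 19.984 = 460 / 19.984 = 23.018 mL/cmH2O.

23.0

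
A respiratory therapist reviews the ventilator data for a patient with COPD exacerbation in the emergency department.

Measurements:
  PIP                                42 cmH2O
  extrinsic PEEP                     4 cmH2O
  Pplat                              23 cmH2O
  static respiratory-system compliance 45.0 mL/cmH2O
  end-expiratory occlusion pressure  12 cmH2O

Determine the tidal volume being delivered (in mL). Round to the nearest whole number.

End-expiratory occlusion gives total PEEP = 12 cmH2O (intrinsic PEEP = 12 − 4 = 8). Use total PEEP for the elastic gradient.
Vt = Cstat × (Pplat − PEEPtotal) = 45.0 × (23 − 12) = 45.0 × 11.0 = 495.0 mL.

495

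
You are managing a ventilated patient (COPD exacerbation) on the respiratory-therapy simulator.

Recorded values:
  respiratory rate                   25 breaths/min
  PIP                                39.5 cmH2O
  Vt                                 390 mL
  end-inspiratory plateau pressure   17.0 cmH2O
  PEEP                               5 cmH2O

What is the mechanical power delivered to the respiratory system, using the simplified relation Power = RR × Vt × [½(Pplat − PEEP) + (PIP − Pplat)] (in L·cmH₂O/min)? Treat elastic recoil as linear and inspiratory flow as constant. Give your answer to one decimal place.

277.9

Per-breath work = Vt × [½(Pplat−PEEP) + (PIP−Pplat)] = 0.390 × [0.5×12.0 + 22.5] = 0.390 × 28.5 = 11.115 L·cmH2O.
Power = 25 × 11.115 = 277.88 L·cmH2O/min.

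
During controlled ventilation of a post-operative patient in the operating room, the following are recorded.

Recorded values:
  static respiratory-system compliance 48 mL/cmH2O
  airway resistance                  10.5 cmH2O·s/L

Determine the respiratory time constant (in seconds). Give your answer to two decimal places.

0.50

τ = R × C = 10.5 × 48 mL/cmH2O = 10.5 × 0.048 L/cmH2O = 0.504 s.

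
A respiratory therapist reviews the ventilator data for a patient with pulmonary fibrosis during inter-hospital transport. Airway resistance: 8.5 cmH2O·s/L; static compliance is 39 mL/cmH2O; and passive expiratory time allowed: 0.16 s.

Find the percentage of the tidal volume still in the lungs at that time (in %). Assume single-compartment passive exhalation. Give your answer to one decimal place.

61.7

τ = R × C = 8.5 × 39 mL/cmH2O = 8.5 × 0.039 L/cmH2O = 0.3315 s.
Passive exhalation: V(t)/V₀ = e^(−t/τ) = e^(−0.16/0.3315) = 0.6171.
Fraction remaining = 0.6171 → 61.71%.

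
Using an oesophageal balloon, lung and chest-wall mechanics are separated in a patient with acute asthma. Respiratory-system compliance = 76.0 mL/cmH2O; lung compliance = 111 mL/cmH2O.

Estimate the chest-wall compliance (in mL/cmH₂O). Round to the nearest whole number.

241

1/Ccw = 1/Crs − 1/CL.
1/Ccw = 1/76.0 − 1/111 = 0.004149.
Ccw = 241.02 mL/cmH2O.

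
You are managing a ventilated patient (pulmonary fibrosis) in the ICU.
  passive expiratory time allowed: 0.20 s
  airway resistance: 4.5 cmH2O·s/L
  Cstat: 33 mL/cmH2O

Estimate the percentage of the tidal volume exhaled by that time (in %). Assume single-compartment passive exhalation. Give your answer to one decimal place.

74.0

τ = R × C = 4.5 × 33 mL/cmH2O = 4.5 × 0.033 L/cmH2O = 0.1485 s.
Passive exhalation: V(t)/V₀ = e^(−t/τ) = e^(−0.20/0.1485) = 0.2601.
Fraction exhaled = 1 − 0.2601 = 0.7399 → 73.99%.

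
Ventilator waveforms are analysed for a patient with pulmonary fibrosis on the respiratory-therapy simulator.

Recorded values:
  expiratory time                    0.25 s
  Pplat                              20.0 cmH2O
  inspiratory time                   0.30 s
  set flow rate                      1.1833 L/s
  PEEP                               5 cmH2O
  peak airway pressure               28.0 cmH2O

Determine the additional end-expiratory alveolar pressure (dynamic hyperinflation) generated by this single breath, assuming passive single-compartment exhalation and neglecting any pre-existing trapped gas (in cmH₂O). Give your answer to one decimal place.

Vt = flow × Ti = 1.1833 L/s × 0.30 s × 1000 mL/L = 354.99 mL.
R = (PIP − Pplat)/V̇ = (28.0 − 20.0) / 1.1833 = 8.0/1.1833 = 6.761 cmH2O·s/L.
C = Vt/(Pplat − PEEP) = 354.99 / (20.0 − 5) = 354.99/15.0 = 23.666 mL/cmH2O.
τ = R × C = 6.761 × 0.02367 L/cmH2O = 0.16 s.
Fraction remaining = e^(−Te/τ) = e^(−0.25/0.16) = 0.2096; trapped volume = 354.99 × 0.2096 = 74.406 mL.
Additional alveolar pressure from trapping ≈ V_trapped / C = 74.406 / 23.666 = 3.144 cmH2O.

3.1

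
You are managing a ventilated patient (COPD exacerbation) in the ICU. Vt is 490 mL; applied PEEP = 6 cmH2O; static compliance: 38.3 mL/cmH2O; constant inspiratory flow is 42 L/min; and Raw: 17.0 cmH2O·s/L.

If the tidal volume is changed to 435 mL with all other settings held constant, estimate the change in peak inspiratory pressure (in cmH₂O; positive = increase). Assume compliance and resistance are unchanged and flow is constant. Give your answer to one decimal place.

PIP = Vt/C + R·V̇ + PEEP (constant-flow equation of motion).
Only the elastic term changes: ΔPIP = ΔVt / C = (435 − 490) / 38.3 = -1.436 cmH2O.

-1.4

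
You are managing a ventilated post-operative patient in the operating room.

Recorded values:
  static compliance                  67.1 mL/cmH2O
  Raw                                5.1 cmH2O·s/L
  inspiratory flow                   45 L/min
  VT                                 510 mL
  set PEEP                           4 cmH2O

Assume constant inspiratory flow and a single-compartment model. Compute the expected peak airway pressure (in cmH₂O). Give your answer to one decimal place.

Flow: 45 L/min ÷ 60 = 0.75 L/s.
Equation of motion (constant flow): PIP = Vt/C + R·V̇ + PEEP.
PIP = 510/67.1 + 5.1×0.75 + 4 = 7.601 + 3.825 + 4 = 15.426 cmH2O.

15.4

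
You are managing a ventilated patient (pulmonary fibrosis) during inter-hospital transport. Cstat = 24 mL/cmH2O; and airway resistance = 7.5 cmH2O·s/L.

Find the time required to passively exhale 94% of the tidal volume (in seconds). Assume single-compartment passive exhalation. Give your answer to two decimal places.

0.51

τ = R × C = 7.5 × 24 mL/cmH2O = 7.5 × 0.024 L/cmH2O = 0.18 s.
Exhaled fraction f = 1 − e^(−t/τ) → t = −τ·ln(1 − f) = −0.18·ln(0.06) = 0.5064 s.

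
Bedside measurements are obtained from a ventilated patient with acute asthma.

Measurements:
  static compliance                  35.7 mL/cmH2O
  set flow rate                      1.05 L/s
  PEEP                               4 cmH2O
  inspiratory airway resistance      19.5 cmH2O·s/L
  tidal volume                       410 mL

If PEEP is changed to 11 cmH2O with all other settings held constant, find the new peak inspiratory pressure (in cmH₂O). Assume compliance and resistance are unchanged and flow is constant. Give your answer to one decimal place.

43.0

PIP = Vt/C + R·V̇ + PEEP (constant-flow equation of motion).
Only the baseline term changes: ΔPIP = ΔPEEP = 11 − 4 = 7.0 cmH2O.
Original PIP = 410/35.7 + 19.5×1.05 + 4 = 35.96 cmH2O; new PIP = 35.96 + (7.0) = 42.96 cmH2O.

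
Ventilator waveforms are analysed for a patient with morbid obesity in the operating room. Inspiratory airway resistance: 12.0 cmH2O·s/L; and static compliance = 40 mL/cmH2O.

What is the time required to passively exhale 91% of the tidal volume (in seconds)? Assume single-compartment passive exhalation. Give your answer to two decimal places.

1.16

τ = R × C = 12.0 × 40 mL/cmH2O = 12.0 × 0.040 L/cmH2O = 0.48 s.
Exhaled fraction f = 1 − e^(−t/τ) → t = −τ·ln(1 − f) = −0.48·ln(0.09) = 1.156 s.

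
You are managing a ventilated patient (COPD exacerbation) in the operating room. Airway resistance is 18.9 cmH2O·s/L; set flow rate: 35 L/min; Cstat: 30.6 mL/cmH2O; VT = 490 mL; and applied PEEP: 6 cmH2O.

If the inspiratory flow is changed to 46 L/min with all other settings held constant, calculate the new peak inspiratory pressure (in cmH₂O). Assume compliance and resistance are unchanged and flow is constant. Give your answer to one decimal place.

Flow: 35 L/min ÷ 60 = 0.5833 L/s.
New flow: 46 L/min ÷ 60 = 0.7667 L/s.
PIP = Vt/C + R·V̇ + PEEP (constant-flow equation of motion).
Only the resistive term changes: ΔPIP = R × ΔV̇ = 18.9 × (0.7667 − 0.5833) = 18.9 × 0.1834 = 3.466 cmH2O.
Original PIP = 490/30.6 + 18.9×0.5833 + 6 = 33.037 cmH2O; new PIP = 33.037 + (3.466) = 36.503 cmH2O.

36.5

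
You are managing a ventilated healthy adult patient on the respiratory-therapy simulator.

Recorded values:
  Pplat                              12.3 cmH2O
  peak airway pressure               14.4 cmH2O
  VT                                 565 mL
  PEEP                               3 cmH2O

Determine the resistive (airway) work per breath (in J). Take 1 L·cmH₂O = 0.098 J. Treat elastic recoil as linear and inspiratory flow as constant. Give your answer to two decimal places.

With constant inspiratory flow the resistive pressure is constant at PIP − Pplat = 14.4 − 12.3 = 2.1 cmH2O, so resistive work = 2.1 × 0.565 = 1.187 L·cmH2O.
× 0.098 J/(L·cmH2O) → 0.1163 J.

0.12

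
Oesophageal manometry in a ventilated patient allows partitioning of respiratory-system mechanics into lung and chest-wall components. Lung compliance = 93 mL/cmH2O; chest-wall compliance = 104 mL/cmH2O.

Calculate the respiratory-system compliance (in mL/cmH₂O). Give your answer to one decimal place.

Lung and chest wall are elastances in series: 1/Crs = 1/CL + 1/Ccw.
1/Crs = 1/93 + 1/104 = 0.02037.
Crs = 49.092 mL/cmH2O.

49.1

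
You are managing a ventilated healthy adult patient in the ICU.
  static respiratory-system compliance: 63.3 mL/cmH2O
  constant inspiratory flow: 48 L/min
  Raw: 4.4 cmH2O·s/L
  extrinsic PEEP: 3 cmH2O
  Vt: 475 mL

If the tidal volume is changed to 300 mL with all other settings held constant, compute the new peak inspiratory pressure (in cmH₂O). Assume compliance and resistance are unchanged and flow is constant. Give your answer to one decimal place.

Flow: 48 L/min ÷ 60 = 0.8 L/s.
PIP = Vt/C + R·V̇ + PEEP (constant-flow equation of motion).
Only the elastic term changes: ΔPIP = ΔVt / C = (300 − 475) / 63.3 = -2.765 cmH2O.
Original PIP = 475/63.3 + 4.4×0.8 + 3 = 14.024 cmH2O; new PIP = 14.024 + (-2.765) = 11.259 cmH2O.

11.3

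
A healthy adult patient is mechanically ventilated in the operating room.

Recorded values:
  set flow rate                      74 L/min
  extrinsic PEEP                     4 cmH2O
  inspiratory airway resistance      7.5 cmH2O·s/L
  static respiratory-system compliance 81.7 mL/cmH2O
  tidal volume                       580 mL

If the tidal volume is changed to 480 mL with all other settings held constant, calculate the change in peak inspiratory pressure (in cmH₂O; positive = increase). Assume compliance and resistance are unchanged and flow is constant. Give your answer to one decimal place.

-1.2

PIP = Vt/C + R·V̇ + PEEP (constant-flow equation of motion).
Only the elastic term changes: ΔPIP = ΔVt / C = (480 − 580) / 81.7 = -1.224 cmH2O.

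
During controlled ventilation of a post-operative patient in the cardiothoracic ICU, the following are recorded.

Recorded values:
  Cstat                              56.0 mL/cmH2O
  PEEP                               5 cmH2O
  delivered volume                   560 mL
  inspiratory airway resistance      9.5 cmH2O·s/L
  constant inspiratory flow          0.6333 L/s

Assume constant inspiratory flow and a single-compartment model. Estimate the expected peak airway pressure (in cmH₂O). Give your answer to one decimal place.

Equation of motion (constant flow): PIP = Vt/C + R·V̇ + PEEP.
PIP = 560/56.0 + 9.5×0.6333 + 5 = 10.0 + 6.016 + 5 = 21.016 cmH2O.

21.0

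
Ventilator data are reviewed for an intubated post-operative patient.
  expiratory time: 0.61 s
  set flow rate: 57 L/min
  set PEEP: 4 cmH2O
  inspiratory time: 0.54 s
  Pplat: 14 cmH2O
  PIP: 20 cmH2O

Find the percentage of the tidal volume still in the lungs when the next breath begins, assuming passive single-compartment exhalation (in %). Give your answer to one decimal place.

15.2

Flow: 57 L/min ÷ 60 = 0.95 L/s.
Vt = flow × Ti = 0.95 L/s × 0.54 s × 1000 mL/L = 513.0 mL.
R = (PIP − Pplat)/V̇ = (20 − 14) / 0.95 = 6.0/0.95 = 6.316 cmH2O·s/L.
C = Vt/(Pplat − PEEP) = 513.0 / (14 − 4) = 513.0/10.0 = 51.3 mL/cmH2O.
τ = R × C = 6.316 × 0.0513 L/cmH2O = 0.324 s.
Fraction remaining at end-expiration = e^(−Te/τ) = e^(−0.61/0.324) = 0.1522 → 15.22%.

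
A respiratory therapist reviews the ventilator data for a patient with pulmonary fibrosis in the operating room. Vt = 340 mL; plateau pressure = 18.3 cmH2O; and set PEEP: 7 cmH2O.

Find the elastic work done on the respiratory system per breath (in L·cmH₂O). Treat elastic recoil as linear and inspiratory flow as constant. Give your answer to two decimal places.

1.92

Elastic work ≈ ½ × (Pplat − PEEP) × Vt = 0.5 × (18.3 − 7) × 0.340 L = 0.5 × 11.3 × 0.340 = 1.921 L·cmH2O.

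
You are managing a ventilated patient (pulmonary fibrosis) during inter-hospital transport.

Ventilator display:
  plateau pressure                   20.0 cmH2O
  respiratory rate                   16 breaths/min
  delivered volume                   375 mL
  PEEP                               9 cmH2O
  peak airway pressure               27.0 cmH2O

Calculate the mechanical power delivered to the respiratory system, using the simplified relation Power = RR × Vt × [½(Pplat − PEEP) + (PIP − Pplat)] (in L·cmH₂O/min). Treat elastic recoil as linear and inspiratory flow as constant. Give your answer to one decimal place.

Per-breath work = Vt × [½(Pplat−PEEP) + (PIP−Pplat)] = 0.375 × [0.5×11.0 + 7.0] = 0.375 × 12.5 = 4.688 L·cmH2O.
Power = 16 × 4.688 = 75.008 L·cmH2O/min.

75.0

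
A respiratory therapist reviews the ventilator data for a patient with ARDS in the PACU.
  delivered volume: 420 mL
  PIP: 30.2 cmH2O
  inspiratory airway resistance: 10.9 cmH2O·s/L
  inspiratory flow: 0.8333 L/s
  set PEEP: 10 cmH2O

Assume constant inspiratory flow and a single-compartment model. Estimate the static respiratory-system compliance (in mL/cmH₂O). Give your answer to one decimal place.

Equation of motion (constant flow): PIP = Vt/C + R·V̇ + PEEP.
Vt/C = PIP − R·V̇ − PEEP = 30.2 − 10.9×0.8333 − 10 = 30.2 − 9.083 − 10 = 11.117 cmH2O.
C = Vt / 11.117 = 420 / 11.117 = 37.78 mL/cmH2O.

37.8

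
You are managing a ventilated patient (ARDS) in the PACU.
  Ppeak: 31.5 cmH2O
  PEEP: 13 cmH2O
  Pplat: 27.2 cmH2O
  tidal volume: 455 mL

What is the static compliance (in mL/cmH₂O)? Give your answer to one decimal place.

Cstat = Vt / (Pplat − PEEP) = 455 / (27.2 − 13) = 455 / 14.2 = 32.042 mL/cmH2O.

32.0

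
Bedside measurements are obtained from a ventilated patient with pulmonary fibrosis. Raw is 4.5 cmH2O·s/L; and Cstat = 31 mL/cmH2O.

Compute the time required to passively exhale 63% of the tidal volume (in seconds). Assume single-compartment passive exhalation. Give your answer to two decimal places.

0.14

τ = R × C = 4.5 × 31 mL/cmH2O = 4.5 × 0.031 L/cmH2O = 0.1395 s.
Exhaled fraction f = 1 − e^(−t/τ) → t = −τ·ln(1 − f) = −0.1395·ln(0.37) = 0.1387 s.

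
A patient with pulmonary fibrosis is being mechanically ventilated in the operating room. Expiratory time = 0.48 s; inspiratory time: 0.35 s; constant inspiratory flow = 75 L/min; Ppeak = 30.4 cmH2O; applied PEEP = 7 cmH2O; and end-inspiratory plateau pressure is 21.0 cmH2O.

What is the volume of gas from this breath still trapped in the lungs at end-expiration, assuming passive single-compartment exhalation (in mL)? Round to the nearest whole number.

Flow: 75 L/min ÷ 60 = 1.25 L/s.
Vt = flow × Ti = 1.25 L/s × 0.35 s × 1000 mL/L = 437.5 mL.
R = (PIP − Pplat)/V̇ = (30.4 − 21.0) / 1.25 = 9.4/1.25 = 7.52 cmH2O·s/L.
C = Vt/(Pplat − PEEP) = 437.5 / (21.0 − 7) = 437.5/14.0 = 31.25 mL/cmH2O.
τ = R × C = 7.52 × 0.03125 L/cmH2O = 0.235 s.
Fraction remaining = e^(−Te/τ) = e^(−0.48/0.235) = 0.1297.
Trapped volume = 437.5 × 0.1297 = 56.744 mL.

57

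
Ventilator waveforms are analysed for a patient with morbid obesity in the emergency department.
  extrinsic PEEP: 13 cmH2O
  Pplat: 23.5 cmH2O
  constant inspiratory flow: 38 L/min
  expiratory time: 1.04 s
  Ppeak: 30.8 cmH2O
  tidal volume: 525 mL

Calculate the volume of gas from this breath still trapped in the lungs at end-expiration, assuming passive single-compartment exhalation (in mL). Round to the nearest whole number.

86

Flow: 38 L/min ÷ 60 = 0.6333 L/s.
R = (PIP − Pplat)/V̇ = (30.8 − 23.5) / 0.6333 = 7.3/0.6333 = 11.527 cmH2O·s/L.
C = Vt/(Pplat − PEEP) = 525.0 / (23.5 − 13) = 525.0/10.5 = 50.0 mL/cmH2O.
τ = R × C = 11.527 × 0.05 L/cmH2O = 0.5764 s.
Fraction remaining = e^(−Te/τ) = e^(−1.04/0.5764) = 0.1646.
Trapped volume = 525.0 × 0.1646 = 86.415 mL.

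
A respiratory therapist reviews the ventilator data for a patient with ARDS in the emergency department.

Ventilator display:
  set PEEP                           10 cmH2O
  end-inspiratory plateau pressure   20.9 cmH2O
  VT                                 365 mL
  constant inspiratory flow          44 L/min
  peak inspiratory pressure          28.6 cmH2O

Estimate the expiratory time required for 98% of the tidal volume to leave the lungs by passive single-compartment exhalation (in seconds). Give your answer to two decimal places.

1.38

Flow: 44 L/min ÷ 60 = 0.7333 L/s.
R = (PIP − Pplat)/V̇ = (28.6 − 20.9) / 0.7333 = 7.7/0.7333 = 10.5 cmH2O·s/L.
C = Vt/(Pplat − PEEP) = 365.0 / (20.9 − 10) = 365.0/10.9 = 33.486 mL/cmH2O.
τ = R × C = 10.5 × 0.03349 L/cmH2O = 0.3516 s.
t = −τ·ln(1 − 0.98) = −0.3516·ln(0.02) = 1.375 s.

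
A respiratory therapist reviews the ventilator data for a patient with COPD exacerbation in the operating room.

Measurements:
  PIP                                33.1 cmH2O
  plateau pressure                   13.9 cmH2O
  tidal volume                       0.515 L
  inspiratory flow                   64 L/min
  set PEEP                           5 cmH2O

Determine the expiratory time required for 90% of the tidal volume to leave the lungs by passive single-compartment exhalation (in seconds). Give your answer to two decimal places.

2.40

Flow: 64 L/min ÷ 60 = 1.0667 L/s.
R = (PIP − Pplat)/V̇ = (33.1 − 13.9) / 1.0667 = 19.2/1.0667 = 17.999 cmH2O·s/L.
C = Vt/(Pplat − PEEP) = 515.0 / (13.9 − 5) = 515.0/8.9 = 57.865 mL/cmH2O.
τ = R × C = 17.999 × 0.05787 L/cmH2O = 1.042 s.
t = −τ·ln(1 − 0.90) = −1.042·ln(0.1) = 2.399 s.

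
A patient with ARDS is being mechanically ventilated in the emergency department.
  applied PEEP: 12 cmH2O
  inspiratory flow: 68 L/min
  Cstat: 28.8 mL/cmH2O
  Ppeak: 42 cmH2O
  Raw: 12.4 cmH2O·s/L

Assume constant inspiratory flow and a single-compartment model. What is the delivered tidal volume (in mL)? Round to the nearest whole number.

459

Flow: 68 L/min ÷ 60 = 1.1333 L/s.
Equation of motion (constant flow): PIP = Vt/C + R·V̇ + PEEP.
Vt/C = PIP − R·V̇ − PEEP = 42 − 14.053 − 12 = 15.947 cmH2O.
Vt = C × 15.947 = 28.8 × 15.947 = 459.27 mL.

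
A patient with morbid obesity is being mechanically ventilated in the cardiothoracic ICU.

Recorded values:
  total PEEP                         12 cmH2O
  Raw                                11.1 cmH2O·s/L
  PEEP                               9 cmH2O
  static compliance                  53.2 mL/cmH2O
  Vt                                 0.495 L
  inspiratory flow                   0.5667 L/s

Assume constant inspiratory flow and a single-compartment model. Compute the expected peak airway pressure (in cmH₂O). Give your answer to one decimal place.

27.6

Total PEEP = 12 cmH2O (set 9 + intrinsic 3); this is the baseline alveolar pressure.
Equation of motion (constant flow): PIP = Vt/C + R·V̇ + PEEP.
PIP = 495/53.2 + 11.1×0.5667 + 12 = 9.305 + 6.29 + 12 = 27.595 cmH2O.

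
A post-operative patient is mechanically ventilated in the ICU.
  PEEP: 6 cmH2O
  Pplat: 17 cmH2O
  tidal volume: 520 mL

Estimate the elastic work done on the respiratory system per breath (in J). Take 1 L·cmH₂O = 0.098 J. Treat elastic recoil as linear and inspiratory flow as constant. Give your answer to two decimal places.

Elastic work ≈ ½ × (Pplat − PEEP) × Vt = 0.5 × (17 − 6) × 0.520 L = 0.5 × 11.0 × 0.520 = 2.86 L·cmH2O.
× 0.098 J/(L·cmH2O) → 0.2803 J.

0.28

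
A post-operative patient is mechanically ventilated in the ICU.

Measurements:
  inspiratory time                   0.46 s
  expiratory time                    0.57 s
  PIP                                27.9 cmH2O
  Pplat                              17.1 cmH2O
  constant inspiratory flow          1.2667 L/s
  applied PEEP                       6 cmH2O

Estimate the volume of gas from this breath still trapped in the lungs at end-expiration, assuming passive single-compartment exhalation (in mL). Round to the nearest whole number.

Vt = flow × Ti = 1.2667 L/s × 0.46 s × 1000 mL/L = 582.68 mL.
R = (PIP − Pplat)/V̇ = (27.9 − 17.1) / 1.2667 = 10.8/1.2667 = 8.526 cmH2O·s/L.
C = Vt/(Pplat − PEEP) = 582.68 / (17.1 − 6) = 582.68/11.1 = 52.494 mL/cmH2O.
τ = R × C = 8.526 × 0.05249 L/cmH2O = 0.4475 s.
Fraction remaining = e^(−Te/τ) = e^(−0.57/0.4475) = 0.2798.
Trapped volume = 582.68 × 0.2798 = 163.03 mL.

163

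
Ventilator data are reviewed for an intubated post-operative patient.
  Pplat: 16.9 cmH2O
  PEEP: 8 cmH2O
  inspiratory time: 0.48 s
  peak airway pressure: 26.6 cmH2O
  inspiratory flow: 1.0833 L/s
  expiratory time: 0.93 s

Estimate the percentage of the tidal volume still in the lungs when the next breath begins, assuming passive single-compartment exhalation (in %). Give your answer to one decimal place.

16.9

Vt = flow × Ti = 1.0833 L/s × 0.48 s × 1000 mL/L = 519.98 mL.
R = (PIP − Pplat)/V̇ = (26.6 − 16.9) / 1.0833 = 9.7/1.0833 = 8.954 cmH2O·s/L.
C = Vt/(Pplat − PEEP) = 519.98 / (16.9 − 8) = 519.98/8.9 = 58.425 mL/cmH2O.
τ = R × C = 8.954 × 0.05843 L/cmH2O = 0.5232 s.
Fraction remaining at end-expiration = e^(−Te/τ) = e^(−0.93/0.5232) = 0.1691 → 16.91%.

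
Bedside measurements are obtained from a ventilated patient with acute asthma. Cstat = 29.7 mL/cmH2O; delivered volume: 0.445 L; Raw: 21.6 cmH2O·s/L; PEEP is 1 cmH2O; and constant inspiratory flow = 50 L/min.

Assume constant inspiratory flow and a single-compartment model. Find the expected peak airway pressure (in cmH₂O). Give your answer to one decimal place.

34.0

Flow: 50 L/min ÷ 60 = 0.8333 L/s.
Equation of motion (constant flow): PIP = Vt/C + R·V̇ + PEEP.
PIP = 445/29.7 + 21.6×0.8333 + 1 = 14.983 + 17.999 + 1 = 33.982 cmH2O.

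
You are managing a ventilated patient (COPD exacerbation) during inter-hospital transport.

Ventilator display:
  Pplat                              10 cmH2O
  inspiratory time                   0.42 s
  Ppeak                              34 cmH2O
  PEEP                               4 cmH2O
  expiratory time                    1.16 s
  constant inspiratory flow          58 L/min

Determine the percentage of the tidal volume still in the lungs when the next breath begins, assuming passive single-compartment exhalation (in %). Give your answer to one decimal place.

50.1

Flow: 58 L/min ÷ 60 = 0.9667 L/s.
Vt = flow × Ti = 0.9667 L/s × 0.42 s × 1000 mL/L = 406.01 mL.
R = (PIP − Pplat)/V̇ = (34 − 10) / 0.9667 = 24.0/0.9667 = 24.827 cmH2O·s/L.
C = Vt/(Pplat − PEEP) = 406.01 / (10 − 4) = 406.01/6.0 = 67.668 mL/cmH2O.
τ = R × C = 24.827 × 0.06767 L/cmH2O = 1.68 s.
Fraction remaining at end-expiration = e^(−Te/τ) = e^(−1.16/1.68) = 0.5013 → 50.13%.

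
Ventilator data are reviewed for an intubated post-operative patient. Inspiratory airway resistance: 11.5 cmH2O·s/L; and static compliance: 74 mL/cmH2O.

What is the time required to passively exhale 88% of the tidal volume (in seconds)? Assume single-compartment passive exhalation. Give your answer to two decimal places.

τ = R × C = 11.5 × 74 mL/cmH2O = 11.5 × 0.074 L/cmH2O = 0.851 s.
Exhaled fraction f = 1 − e^(−t/τ) → t = −τ·ln(1 − f) = −0.851·ln(0.12) = 1.804 s.

1.80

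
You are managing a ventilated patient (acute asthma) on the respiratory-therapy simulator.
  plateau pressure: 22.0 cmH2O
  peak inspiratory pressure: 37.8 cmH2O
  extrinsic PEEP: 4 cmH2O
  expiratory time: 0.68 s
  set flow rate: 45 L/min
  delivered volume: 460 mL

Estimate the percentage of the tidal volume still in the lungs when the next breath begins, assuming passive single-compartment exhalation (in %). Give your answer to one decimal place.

Flow: 45 L/min ÷ 60 = 0.75 L/s.
R = (PIP − Pplat)/V̇ = (37.8 − 22.0) / 0.75 = 15.8/0.75 = 21.067 cmH2O·s/L.
C = Vt/(Pplat − PEEP) = 460.0 / (22.0 − 4) = 460.0/18.0 = 25.556 mL/cmH2O.
τ = R × C = 21.067 × 0.02556 L/cmH2O = 0.5385 s.
Fraction remaining at end-expiration = e^(−Te/τ) = e^(−0.68/0.5385) = 0.2829 → 28.29%.

28.3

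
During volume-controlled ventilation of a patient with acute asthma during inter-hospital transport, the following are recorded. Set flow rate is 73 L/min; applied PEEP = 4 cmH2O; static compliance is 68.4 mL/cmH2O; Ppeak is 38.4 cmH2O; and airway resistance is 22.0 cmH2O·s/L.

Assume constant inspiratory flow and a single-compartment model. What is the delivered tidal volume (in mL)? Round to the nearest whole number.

Flow: 73 L/min ÷ 60 = 1.2167 L/s.
Equation of motion (constant flow): PIP = Vt/C + R·V̇ + PEEP.
Vt/C = PIP − R·V̇ − PEEP = 38.4 − 26.767 − 4 = 7.633 cmH2O.
Vt = C × 7.633 = 68.4 × 7.633 = 522.1 mL.

522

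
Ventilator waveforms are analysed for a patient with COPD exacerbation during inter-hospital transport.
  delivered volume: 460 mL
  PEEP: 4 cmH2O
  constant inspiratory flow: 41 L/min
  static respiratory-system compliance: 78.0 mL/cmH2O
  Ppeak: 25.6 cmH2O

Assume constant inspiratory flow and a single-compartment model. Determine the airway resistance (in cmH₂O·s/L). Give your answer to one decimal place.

23.0

Flow: 41 L/min ÷ 60 = 0.6833 L/s.
Equation of motion (constant flow): PIP = Vt/C + R·V̇ + PEEP.
R·V̇ = PIP − Vt/C − PEEP = 25.6 − 460/78.0 − 4 = 25.6 − 5.897 − 4 = 15.703 cmH2O.
R = 15.703 / 0.6833 = 22.981 cmH2O·s/L.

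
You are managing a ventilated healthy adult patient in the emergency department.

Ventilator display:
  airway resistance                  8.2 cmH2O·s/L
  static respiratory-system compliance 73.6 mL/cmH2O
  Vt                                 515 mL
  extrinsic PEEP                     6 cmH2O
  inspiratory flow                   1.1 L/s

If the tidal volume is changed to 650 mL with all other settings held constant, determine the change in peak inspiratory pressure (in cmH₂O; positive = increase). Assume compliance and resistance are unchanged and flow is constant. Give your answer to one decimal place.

1.8

PIP = Vt/C + R·V̇ + PEEP (constant-flow equation of motion).
Only the elastic term changes: ΔPIP = ΔVt / C = (650 − 515) / 73.6 = 1.834 cmH2O.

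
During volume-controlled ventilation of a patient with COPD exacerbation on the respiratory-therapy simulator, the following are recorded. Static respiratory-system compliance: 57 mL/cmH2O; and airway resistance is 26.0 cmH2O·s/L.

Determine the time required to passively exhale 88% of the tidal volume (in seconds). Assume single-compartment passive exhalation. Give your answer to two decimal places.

τ = R × C = 26.0 × 57 mL/cmH2O = 26.0 × 0.057 L/cmH2O = 1.482 s.
Exhaled fraction f = 1 − e^(−t/τ) → t = −τ·ln(1 − f) = −1.482·ln(0.12) = 3.142 s.

3.14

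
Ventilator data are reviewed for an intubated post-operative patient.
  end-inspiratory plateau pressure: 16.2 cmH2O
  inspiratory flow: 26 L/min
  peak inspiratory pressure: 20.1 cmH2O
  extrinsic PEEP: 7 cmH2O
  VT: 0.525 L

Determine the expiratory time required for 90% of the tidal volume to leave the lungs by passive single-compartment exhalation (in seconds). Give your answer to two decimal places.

1.18

Flow: 26 L/min ÷ 60 = 0.4333 L/s.
R = (PIP − Pplat)/V̇ = (20.1 − 16.2) / 0.4333 = 3.9/0.4333 = 9.001 cmH2O·s/L.
C = Vt/(Pplat − PEEP) = 525.0 / (16.2 − 7) = 525.0/9.2 = 57.065 mL/cmH2O.
τ = R × C = 9.001 × 0.05707 L/cmH2O = 0.5137 s.
t = −τ·ln(1 − 0.90) = −0.5137·ln(0.1) = 1.183 s.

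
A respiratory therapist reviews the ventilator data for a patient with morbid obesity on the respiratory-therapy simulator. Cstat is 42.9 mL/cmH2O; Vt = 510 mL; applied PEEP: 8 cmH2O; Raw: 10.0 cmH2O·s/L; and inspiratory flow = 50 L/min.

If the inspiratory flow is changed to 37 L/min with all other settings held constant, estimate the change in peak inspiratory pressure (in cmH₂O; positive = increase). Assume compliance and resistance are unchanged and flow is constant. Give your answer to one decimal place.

Flow: 50 L/min ÷ 60 = 0.8333 L/s.
New flow: 37 L/min ÷ 60 = 0.6167 L/s.
PIP = Vt/C + R·V̇ + PEEP (constant-flow equation of motion).
Only the resistive term changes: ΔPIP = R × ΔV̇ = 10.0 × (0.6167 − 0.8333) = 10.0 × -0.2166 = -2.166 cmH2O.

-2.2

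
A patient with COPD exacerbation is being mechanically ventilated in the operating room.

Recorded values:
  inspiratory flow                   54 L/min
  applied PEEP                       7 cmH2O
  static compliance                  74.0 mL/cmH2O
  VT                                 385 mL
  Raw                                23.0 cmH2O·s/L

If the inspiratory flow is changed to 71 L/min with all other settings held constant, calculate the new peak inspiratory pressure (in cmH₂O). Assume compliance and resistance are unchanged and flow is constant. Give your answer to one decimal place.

Flow: 54 L/min ÷ 60 = 0.9 L/s.
New flow: 71 L/min ÷ 60 = 1.1833 L/s.
PIP = Vt/C + R·V̇ + PEEP (constant-flow equation of motion).
Only the resistive term changes: ΔPIP = R × ΔV̇ = 23.0 × (1.1833 − 0.9) = 23.0 × 0.2833 = 6.516 cmH2O.
Original PIP = 385/74.0 + 23.0×0.9 + 7 = 32.903 cmH2O; new PIP = 32.903 + (6.516) = 39.419 cmH2O.

39.4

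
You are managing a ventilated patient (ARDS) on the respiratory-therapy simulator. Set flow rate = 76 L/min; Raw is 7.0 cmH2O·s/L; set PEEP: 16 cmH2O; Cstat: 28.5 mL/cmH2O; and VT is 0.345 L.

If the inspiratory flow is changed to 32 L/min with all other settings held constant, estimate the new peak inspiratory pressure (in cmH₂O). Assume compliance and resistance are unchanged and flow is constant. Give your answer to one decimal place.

31.8

Flow: 76 L/min ÷ 60 = 1.2667 L/s.
New flow: 32 L/min ÷ 60 = 0.5333 L/s.
PIP = Vt/C + R·V̇ + PEEP (constant-flow equation of motion).
Only the resistive term changes: ΔPIP = R × ΔV̇ = 7.0 × (0.5333 − 1.2667) = 7.0 × -0.7334 = -5.134 cmH2O.
Original PIP = 345/28.5 + 7.0×1.2667 + 16 = 36.972 cmH2O; new PIP = 36.972 + (-5.134) = 31.838 cmH2O.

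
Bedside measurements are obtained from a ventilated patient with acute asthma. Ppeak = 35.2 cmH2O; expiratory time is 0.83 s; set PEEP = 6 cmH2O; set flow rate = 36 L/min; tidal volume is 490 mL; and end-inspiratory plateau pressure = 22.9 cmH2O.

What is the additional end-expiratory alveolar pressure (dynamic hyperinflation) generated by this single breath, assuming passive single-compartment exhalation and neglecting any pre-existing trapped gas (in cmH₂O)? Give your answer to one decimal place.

Flow: 36 L/min ÷ 60 = 0.6 L/s.
R = (PIP − Pplat)/V̇ = (35.2 − 22.9) / 0.6 = 12.3/0.6 = 20.5 cmH2O·s/L.
C = Vt/(Pplat − PEEP) = 490.0 / (22.9 − 6) = 490.0/16.9 = 28.994 mL/cmH2O.
τ = R × C = 20.5 × 0.02899 L/cmH2O = 0.5943 s.
Fraction remaining = e^(−Te/τ) = e^(−0.83/0.5943) = 0.2474; trapped volume = 490.0 × 0.2474 = 121.23 mL.
Additional alveolar pressure from trapping ≈ V_trapped / C = 121.23 / 28.994 = 4.181 cmH2O.

4.2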